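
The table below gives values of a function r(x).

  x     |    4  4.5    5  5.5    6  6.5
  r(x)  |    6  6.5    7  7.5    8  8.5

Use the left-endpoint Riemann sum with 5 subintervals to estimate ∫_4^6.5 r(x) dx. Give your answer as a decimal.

17.5

Δx = 0.5.
Sum = 0.5·[6 + 6.5 + 7 + 7.5 + 8] = 17.5.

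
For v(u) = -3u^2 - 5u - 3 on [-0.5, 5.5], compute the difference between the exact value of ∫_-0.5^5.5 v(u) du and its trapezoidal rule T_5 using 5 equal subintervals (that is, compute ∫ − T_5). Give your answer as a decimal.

4.32

Exact integral: ∫_-0.5^5.5 v(u) du = -259.5.
T_5 = -263.82.
Error = -259.5 − (-263.82) = 4.32.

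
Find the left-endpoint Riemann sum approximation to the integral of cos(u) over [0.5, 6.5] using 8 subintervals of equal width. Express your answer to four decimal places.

-0.2889

Δu = (6.5 − 0.5)/8 = 0.75.
Left endpoints: 0.5, 1.25, 2, 2.75, 3.5, 4.25, 5, 5.75.
f(0.5) ≈ 0.8776, f(1.25) ≈ 0.3153, f(2) ≈ -0.4161, f(2.75) ≈ -0.9243, f(3.5) ≈ -0.9365, f(4.25) ≈ -0.4461, f(5) ≈ 0.2837, f(5.75) ≈ 0.8612.
Sum = Δu · [f(0.5) + f(1.25) + f(2) + ...].
Sum ≈ -0.2889.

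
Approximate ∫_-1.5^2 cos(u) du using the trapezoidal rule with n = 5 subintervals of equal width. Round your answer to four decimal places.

1.8283

Δu = (2 − (-1.5))/5 = 0.7.
f(-1.5) ≈ 0.0707, f(-0.8) ≈ 0.6967, f(-0.1) ≈ 0.9950, f(0.6) ≈ 0.8253, f(1.3) ≈ 0.2675, f(2) ≈ -0.4161.
T_5 = (Δu/2)·[f(u_0) + 2f(u_1) + ... + 2f(u_{4}) + f(u_5)].
Sum ≈ 1.8283.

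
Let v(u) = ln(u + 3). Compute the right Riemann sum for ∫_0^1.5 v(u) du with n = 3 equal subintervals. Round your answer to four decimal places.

2.0716

Δu = (1.5 − 0)/3 = 0.5.
Right endpoints: 0.5, 1, 1.5.
v(0.5) ≈ 1.2528, v(1) ≈ 1.3863, v(1.5) ≈ 1.5041.
Sum = Δu · [v(0.5) + v(1) + v(1.5)].
Sum ≈ 2.0716.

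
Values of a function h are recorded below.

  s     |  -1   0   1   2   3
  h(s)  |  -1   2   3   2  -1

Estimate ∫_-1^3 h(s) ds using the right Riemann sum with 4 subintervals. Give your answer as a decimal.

6

Δs = 1.
Sum = 1·[2 + 3 + 2 + (-1)] = 6.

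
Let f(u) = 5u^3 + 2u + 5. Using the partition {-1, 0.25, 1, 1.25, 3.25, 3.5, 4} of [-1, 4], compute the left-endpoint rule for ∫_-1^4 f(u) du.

198.1875

Subinterval widths: 1.25, 0.75, 0.25, 2, 0.25, 0.5.
Left endpoints: -1, 0.25, 1, 1.25, 3.25, 3.5.
f(-1) = -2, f(0.25) = 5.578125, f(1) = 12, f(1.25) = 17.265625, f(3.25) = 183.140625, f(3.5) = 226.375.
Sum = Σ Δu_i · f(u_i).
Sum = 198.1875.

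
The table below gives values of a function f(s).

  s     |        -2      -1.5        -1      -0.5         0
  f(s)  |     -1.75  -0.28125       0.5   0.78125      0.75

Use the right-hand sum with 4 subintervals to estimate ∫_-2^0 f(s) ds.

Δs = 0.5.
Sum = 0.5·[(-0.28125) + 0.5 + 0.78125 + 0.75] = 0.875.

0.875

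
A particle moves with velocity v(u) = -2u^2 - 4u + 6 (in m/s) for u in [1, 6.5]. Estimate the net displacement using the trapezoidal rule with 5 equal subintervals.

-234.135

Δu = (6.5 − 1)/5 = 1.1.
v(1) = 0, v(2.1) = -11.22, v(3.2) = -27.28, v(4.3) = -48.18, v(5.4) = -73.92, v(6.5) = -104.5.
T_5 = (Δu/2)·[v(u_0) + 2v(u_1) + ... + 2v(u_{4}) + v(u_5)].
Sum = -234.135.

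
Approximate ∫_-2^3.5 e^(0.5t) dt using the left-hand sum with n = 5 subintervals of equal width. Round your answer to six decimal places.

8.080970

Δt = (3.5 − (-2))/5 = 1.1.
Left endpoints: -2, -0.9, 0.2, 1.3, 2.4.
f(-2) ≈ 0.367879, f(-0.9) ≈ 0.637628, f(0.2) ≈ 1.105171, f(1.3) ≈ 1.915541, f(2.4) ≈ 3.320117.
Sum = Δt · [f(-2) + f(-0.9) + f(0.2) + f(1.3) + f(2.4)].
Sum ≈ 8.080970.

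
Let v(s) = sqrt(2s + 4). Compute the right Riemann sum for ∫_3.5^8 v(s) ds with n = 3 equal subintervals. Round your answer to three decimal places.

Δs = (8 − 3.5)/3 = 1.5.
Right endpoints: 5, 6.5, 8.
v(5) ≈ 3.742, v(6.5) ≈ 4.123, v(8) ≈ 4.472.
Sum = Δs · [v(5) + v(6.5) + v(8)].
Sum ≈ 18.505.

18.505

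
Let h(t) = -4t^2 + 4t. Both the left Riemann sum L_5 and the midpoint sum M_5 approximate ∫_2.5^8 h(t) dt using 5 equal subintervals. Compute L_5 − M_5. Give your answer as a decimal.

L_5 = -435.82.
M_5 = -544.115.
L_5 − M_5 = 108.295.

108.295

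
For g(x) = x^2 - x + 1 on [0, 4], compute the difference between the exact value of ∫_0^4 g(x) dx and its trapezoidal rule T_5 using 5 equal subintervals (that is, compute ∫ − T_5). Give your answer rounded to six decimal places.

-0.426667

Exact integral: ∫_0^4 g(x) dx ≈ 17.33333333.
T_5 = 17.76.
Error ≈ 17.33333333 − 17.76 ≈ -0.426667.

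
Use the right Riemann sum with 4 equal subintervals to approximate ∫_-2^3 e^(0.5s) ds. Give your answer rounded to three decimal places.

Δs = (3 − (-2))/4 = 1.25.
Right endpoints: -0.75, 0.5, 1.75, 3.
f(-0.75) ≈ 0.687, f(0.5) ≈ 1.284, f(1.75) ≈ 2.399, f(3) ≈ 4.482.
Sum = Δs · [f(-0.75) + f(0.5) + f(1.75) + f(3)].
Sum ≈ 11.065.

11.065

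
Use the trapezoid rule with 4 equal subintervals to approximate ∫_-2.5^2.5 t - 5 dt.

Δt = (2.5 − (-2.5))/4 = 1.25.
f(-2.5) = -7.5, f(-1.25) = -6.25, f(0) = -5, f(1.25) = -3.75, f(2.5) = -2.5.
T_4 = (Δt/2)·[f(t_0) + 2f(t_1) + 2f(t_2) + 2f(t_3) + f(t_4)].
Sum = -25.

-25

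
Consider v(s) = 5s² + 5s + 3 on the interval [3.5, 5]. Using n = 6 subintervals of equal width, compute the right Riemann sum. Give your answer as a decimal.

182.234375

Δs = (5 − 3.5)/6 = 0.25.
Right endpoints: 3.75, 4, 4.25, 4.5, 4.75, 5.
v(3.75) = 92.0625, v(4) = 103, v(4.25) = 114.5625, v(4.5) = 126.75, v(4.75) = 139.5625, v(5) = 153.
Sum = Δs · [v(3.75) + v(4) + v(4.25) + ...].
Sum = 182.234375.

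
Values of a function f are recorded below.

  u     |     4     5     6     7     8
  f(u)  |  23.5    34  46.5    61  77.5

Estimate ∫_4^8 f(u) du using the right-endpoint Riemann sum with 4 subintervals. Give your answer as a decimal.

219

Δu = 1.
Sum = 1·[34 + 46.5 + 61 + 77.5] = 219.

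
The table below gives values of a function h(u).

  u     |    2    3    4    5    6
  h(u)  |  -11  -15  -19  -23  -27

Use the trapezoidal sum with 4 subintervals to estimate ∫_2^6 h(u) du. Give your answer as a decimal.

Δu = 1.
T_4 = (1/2)·[(-11) + 2·(-15) + 2·(-19) + 2·(-23) + (-27)] = -76.

-76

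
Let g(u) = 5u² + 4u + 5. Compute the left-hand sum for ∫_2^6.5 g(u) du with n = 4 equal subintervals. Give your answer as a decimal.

430.41796875

Δu = (6.5 − 2)/4 = 1.125.
Left endpoints: 2, 3.125, 4.25, 5.375.
g(2) = 33, g(3.125) = 66.328125, g(4.25) = 112.3125, g(5.375) = 170.953125.
Sum = Δu · [g(2) + g(3.125) + g(4.25) + g(5.375)].
Sum = 430.41796875.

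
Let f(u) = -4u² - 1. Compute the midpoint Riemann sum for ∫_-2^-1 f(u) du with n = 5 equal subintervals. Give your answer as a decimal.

Δu = (-1 − (-2))/5 = 0.2.
Midpoints: -1.9, -1.7, -1.5, -1.3, -1.1.
f(-1.9) = -15.44, f(-1.7) = -12.56, f(-1.5) = -10, f(-1.3) = -7.76, f(-1.1) = -5.84.
Sum = Δu · [f(-1.9) + f(-1.7) + f(-1.5) + f(-1.3) + f(-1.1)].
Sum = -10.32.

-10.32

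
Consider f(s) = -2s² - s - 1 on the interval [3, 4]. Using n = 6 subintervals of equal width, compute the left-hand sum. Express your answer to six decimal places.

Δs = (4 − 3)/6 = 1/6.
Left endpoints: 3, 19/6, 10/3, 3.5, 11/3, 23/6.
f(3) = -22, f(19/6) = -218/9, f(10/3) = -239/9, f(3.5) = -29, f(11/3) = -284/9, f(23/6) = -308/9.
Sum = Δs · [f(3) + f(19/6) + f(10/3) + ...].
Sum ≈ -27.925926.

-27.925926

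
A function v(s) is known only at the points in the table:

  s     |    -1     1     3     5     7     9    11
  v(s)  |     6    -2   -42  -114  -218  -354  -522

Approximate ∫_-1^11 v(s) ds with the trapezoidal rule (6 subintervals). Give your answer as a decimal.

-1976

Δs = 2.
T_6 = (2/2)·[6 + 2·(-2) + 2·(-42) + 2·(-114) + 2·(-218) + 2·(-354) + (-522)] = -1976.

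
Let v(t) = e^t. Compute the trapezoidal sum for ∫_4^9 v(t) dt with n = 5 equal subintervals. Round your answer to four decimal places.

Δt = (9 − 4)/5 = 1.
v(4) ≈ 54.5982, v(5) ≈ 148.4132, v(6) ≈ 403.4288, v(7) ≈ 1096.6332, v(8) ≈ 2980.9580, v(9) ≈ 8103.0839.
T_5 = (Δt/2)·[v(t_0) + 2v(t_1) + ... + 2v(t_{4}) + v(t_5)].
Sum ≈ 8708.2741.

8708.2741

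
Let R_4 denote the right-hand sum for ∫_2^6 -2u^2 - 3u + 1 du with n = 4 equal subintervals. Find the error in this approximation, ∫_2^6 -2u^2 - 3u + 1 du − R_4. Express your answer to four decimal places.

39.3333

Exact integral: ∫_2^6 f(u) du ≈ -182.666667.
R_4 = -222.
Error ≈ -182.666667 − (-222) ≈ 39.3333.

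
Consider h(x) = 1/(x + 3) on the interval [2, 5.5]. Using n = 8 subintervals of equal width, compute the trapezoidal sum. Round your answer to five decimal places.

Δx = (5.5 − 2)/8 = 0.4375.
h(2) = 0.2, h(2.4375) = 16/87, h(2.875) = 8/47, h(3.3125) = 16/101, h(3.75) = 4/27, h(4.1875) = 16/115, h(4.625) = 8/61, h(5.0625) = 16/129, h(5.5) = 2/17.
T_8 = (Δx/2)·[h(x_0) + 2h(x_1) + ... + 2h(x_{7}) + h(x_8)].
Sum ≈ 0.53105.

0.53105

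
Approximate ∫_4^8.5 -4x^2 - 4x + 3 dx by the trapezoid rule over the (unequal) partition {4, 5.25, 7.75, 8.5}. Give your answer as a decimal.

Subinterval widths: 1.25, 2.5, 0.75.
f(4) = -77, f(5.25) = -128.25, f(7.75) = -268.25, f(8.5) = -320.
On each subinterval the trapezoid contributes (Δx_i/2)·[f(x_{i-1}) + f(x_i)].
Sum = -844.5.

-844.5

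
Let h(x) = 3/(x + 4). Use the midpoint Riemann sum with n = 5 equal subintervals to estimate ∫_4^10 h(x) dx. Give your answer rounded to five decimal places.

1.67696

Δx = (10 − 4)/5 = 1.2.
Midpoints: 4.6, 5.8, 7, 8.2, 9.4.
h(4.6) = 15/43, h(5.8) = 15/49, h(7) = 3/11, h(8.2) = 15/61, h(9.4) = 15/67.
Sum = Δx · [h(4.6) + h(5.8) + h(7) + h(8.2) + h(9.4)].
Sum ≈ 1.67696.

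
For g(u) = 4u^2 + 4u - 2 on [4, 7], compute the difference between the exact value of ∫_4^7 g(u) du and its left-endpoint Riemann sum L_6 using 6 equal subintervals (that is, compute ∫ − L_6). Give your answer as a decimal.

35.5

Exact integral: ∫_4^7 g(u) du = 432.
L_6 = 396.5.
Error = 432 − 396.5 = 35.5.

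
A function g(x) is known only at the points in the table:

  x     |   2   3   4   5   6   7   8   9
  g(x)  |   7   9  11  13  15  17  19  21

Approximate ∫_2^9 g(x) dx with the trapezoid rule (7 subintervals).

98

Δx = 1.
T_7 = (1/2)·[7 + 2·9 + 2·11 + 2·13 + 2·15 + 2·17 + 2·19 + 21] = 98.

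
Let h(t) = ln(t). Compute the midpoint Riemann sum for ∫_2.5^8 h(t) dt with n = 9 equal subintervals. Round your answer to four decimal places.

Δt = (8 − 2.5)/9 = 11/18.
Midpoints: 101/36, 41/12, 145/36, 167/36, 5.25, 211/36, 233/36, 85/12, 277/36.
h(101/36) ≈ 1.0316, h(41/12) ≈ 1.2287, h(145/36) ≈ 1.3932, h(167/36) ≈ 1.5345, h(5.25) ≈ 1.6582, h(211/36) ≈ 1.7683, h(233/36) ≈ 1.8675, h(85/12) ≈ 1.9577, h(277/36) ≈ 2.0405.
Sum = Δt · [h(101/36) + h(41/12) + h(145/36) + ...].
Sum ≈ 8.8491.

8.8491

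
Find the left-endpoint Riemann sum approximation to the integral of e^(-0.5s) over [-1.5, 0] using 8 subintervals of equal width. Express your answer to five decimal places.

2.34035

Δs = (0 − (-1.5))/8 = 0.1875.
Left endpoints: -1.5, -1.3125, -1.125, -0.9375, -0.75, -0.5625, -0.375, -0.1875.
f(-1.5) ≈ 2.11700, f(-1.3125) ≈ 1.92755, f(-1.125) ≈ 1.75505, f(-0.9375) ≈ 1.59800, f(-0.75) ≈ 1.45499, f(-0.5625) ≈ 1.32478, f(-0.375) ≈ 1.20623, f(-0.1875) ≈ 1.09829.
Sum = Δs · [f(-1.5) + f(-1.3125) + f(-1.125) + ...].
Sum ≈ 2.34035.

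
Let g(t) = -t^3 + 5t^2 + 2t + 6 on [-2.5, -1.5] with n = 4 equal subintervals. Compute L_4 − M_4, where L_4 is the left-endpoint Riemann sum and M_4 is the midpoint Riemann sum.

3.953125

L_4 = 34.8125.
M_4 = 30.859375.
L_4 − M_4 = 3.953125.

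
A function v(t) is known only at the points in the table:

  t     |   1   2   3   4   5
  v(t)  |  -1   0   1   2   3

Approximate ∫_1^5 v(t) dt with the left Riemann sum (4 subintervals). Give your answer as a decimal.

Δt = 1.
Sum = 1·[(-1) + 0 + 1 + 2] = 2.

2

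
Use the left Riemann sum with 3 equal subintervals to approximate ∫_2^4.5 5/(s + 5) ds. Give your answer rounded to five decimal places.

Δs = (4.5 − 2)/3 = 5/6.
Left endpoints: 2, 17/6, 11/3.
f(2) = 5/7, f(17/6) = 30/47, f(11/3) = 15/26.
Sum = Δs · [f(2) + f(17/6) + f(11/3)].
Sum ≈ 1.60792.

1.60792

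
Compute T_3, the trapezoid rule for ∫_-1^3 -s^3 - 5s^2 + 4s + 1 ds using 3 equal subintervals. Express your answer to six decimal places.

-56.148148

Δs = (3 − (-1))/3 = 4/3.
f(-1) = -7, f(1/3) = 47/27, f(5/3) = -293/27, f(3) = -59.
T_3 = (Δs/2)·[f(s_0) + 2f(s_1) + 2f(s_2) + f(s_3)].
Sum ≈ -56.148148.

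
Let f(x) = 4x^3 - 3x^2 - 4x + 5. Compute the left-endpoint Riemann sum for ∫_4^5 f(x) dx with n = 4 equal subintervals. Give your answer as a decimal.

268.90625

Δx = (5 − 4)/4 = 0.25.
Left endpoints: 4, 4.25, 4.5, 4.75.
f(4) = 197, f(4.25) = 240.875, f(4.5) = 290.75, f(4.75) = 347.
Sum = Δx · [f(4) + f(4.25) + f(4.5) + f(4.75)].
Sum = 268.90625.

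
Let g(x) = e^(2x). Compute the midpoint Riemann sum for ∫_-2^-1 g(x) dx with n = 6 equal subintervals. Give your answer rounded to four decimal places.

Δx = (-1 − (-2))/6 = 1/6.
Midpoints: -23/12, -1.75, -19/12, -17/12, -1.25, -13/12.
g(-23/12) ≈ 0.0216, g(-1.75) ≈ 0.0302, g(-19/12) ≈ 0.0421, g(-17/12) ≈ 0.0588, g(-1.25) ≈ 0.0821, g(-13/12) ≈ 0.1146.
Sum = Δx · [g(-23/12) + g(-1.75) + g(-19/12) + ...].
Sum ≈ 0.0582.

0.0582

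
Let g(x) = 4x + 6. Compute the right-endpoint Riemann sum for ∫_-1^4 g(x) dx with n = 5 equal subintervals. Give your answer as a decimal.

Δx = (4 − (-1))/5 = 1.
Right endpoints: 0, 1, 2, 3, 4.
g(0) = 6, g(1) = 10, g(2) = 14, g(3) = 18, g(4) = 22.
Sum = Δx · [g(0) + g(1) + g(2) + g(3) + g(4)].
Sum = 70.

70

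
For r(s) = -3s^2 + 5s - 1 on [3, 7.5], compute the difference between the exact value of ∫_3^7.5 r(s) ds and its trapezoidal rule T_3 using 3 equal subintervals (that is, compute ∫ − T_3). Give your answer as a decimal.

5.0625

Exact integral: ∫_3^7.5 r(s) ds = -281.25.
T_3 = -286.3125.
Error = -281.25 − (-286.3125) = 5.0625.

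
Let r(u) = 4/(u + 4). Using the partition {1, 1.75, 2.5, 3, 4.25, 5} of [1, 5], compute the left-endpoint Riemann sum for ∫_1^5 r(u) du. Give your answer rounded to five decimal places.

Subinterval widths: 0.75, 0.75, 0.5, 1.25, 0.75.
Left endpoints: 1, 1.75, 2.5, 3, 4.25.
r(1) = 0.8, r(1.75) = 16/23, r(2.5) = 8/13, r(3) = 4/7, r(4.25) = 16/33.
Sum = Σ Δu_i · r(u_i).
Sum ≈ 2.50735.

2.50735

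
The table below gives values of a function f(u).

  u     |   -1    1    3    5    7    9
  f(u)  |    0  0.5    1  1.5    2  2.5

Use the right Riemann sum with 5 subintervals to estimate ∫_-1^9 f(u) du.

15

Δu = 2.
Sum = 2·[0.5 + 1 + 1.5 + 2 + 2.5] = 15.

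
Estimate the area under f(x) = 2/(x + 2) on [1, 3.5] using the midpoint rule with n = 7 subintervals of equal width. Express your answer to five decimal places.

Δx = (3.5 − 1)/7 = 5/14.
Midpoints: 33/28, 43/28, 53/28, 2.25, 73/28, 83/28, 93/28.
f(33/28) = 56/89, f(43/28) = 56/99, f(53/28) = 56/109, f(2.25) = 8/17, f(73/28) = 56/129, f(83/28) = 56/139, f(93/28) = 56/149.
Sum = Δx · [f(33/28) + f(43/28) + f(53/28) + ...].
Sum ≈ 1.21144.

1.21144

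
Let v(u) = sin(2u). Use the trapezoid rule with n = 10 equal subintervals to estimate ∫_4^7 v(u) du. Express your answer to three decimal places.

-0.137

Δu = (7 − 4)/10 = 0.3.
v(4) ≈ 0.989, v(4.3) ≈ 0.734, v(4.6) ≈ 0.223, v(4.9) ≈ -0.366, v(5.2) ≈ -0.828, v(5.5) ≈ -1.000, v(5.8) ≈ -0.823, v(6.1) ≈ -0.358, v(6.4) ≈ 0.232, v(6.7) ≈ 0.740, v(7) ≈ 0.991.
T_10 = (Δu/2)·[v(u_0) + 2v(u_1) + ... + 2v(u_{9}) + v(u_10)].
Sum ≈ -0.137.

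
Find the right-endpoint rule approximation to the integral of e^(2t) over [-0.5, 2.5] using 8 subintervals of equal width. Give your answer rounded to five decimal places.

Δt = (2.5 − (-0.5))/8 = 0.375.
Right endpoints: -0.125, 0.25, 0.625, 1, 1.375, 1.75, 2.125, 2.5.
f(-0.125) ≈ 0.77880, f(0.25) ≈ 1.64872, f(0.625) ≈ 3.49034, f(1) ≈ 7.38906, f(1.375) ≈ 15.64263, f(1.75) ≈ 33.11545, f(2.125) ≈ 70.10541, f(2.5) ≈ 148.41316.
Sum = Δt · [f(-0.125) + f(0.25) + f(0.625) + ...].
Sum ≈ 105.21884.

105.21884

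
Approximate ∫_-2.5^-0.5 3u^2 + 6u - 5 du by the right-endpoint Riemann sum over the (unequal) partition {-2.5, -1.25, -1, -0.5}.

-15.390625

Subinterval widths: 1.25, 0.25, 0.5.
Right endpoints: -1.25, -1, -0.5.
f(-1.25) = -7.8125, f(-1) = -8, f(-0.5) = -7.25.
Sum = Σ Δu_i · f(u_i).
Sum = -15.390625.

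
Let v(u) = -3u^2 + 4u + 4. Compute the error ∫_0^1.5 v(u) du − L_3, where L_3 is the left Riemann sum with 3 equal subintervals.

0

Exact integral: ∫_0^1.5 v(u) du = 7.125.
L_3 = 7.125.
Error = 7.125 − 7.125 = 0.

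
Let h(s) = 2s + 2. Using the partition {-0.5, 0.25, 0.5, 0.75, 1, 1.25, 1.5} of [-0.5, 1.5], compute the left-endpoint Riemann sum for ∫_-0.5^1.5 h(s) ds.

5.125

Subinterval widths: 0.75, 0.25, 0.25, 0.25, 0.25, 0.25.
Left endpoints: -0.5, 0.25, 0.5, 0.75, 1, 1.25.
h(-0.5) = 1, h(0.25) = 2.5, h(0.5) = 3, h(0.75) = 3.5, h(1) = 4, h(1.25) = 4.5.
Sum = Σ Δs_i · h(s_i).
Sum = 5.125.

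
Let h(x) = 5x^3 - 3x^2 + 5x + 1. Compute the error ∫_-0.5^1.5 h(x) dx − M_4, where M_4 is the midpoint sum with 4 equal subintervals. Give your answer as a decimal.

0.1875

Exact integral: ∫_-0.5^1.5 h(x) dx = 9.75.
M_4 = 9.5625.
Error = 9.75 − 9.5625 = 0.1875.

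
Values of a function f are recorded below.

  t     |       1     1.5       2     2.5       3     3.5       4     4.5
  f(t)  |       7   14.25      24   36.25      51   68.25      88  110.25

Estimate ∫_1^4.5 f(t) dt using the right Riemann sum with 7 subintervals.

196

Δt = 0.5.
Sum = 0.5·[14.25 + 24 + 36.25 + 51 + 68.25 + 88 + 110.25] = 196.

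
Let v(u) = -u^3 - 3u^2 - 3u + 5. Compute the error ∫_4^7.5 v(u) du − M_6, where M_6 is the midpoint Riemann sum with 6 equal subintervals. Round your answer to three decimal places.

Exact integral: ∫_4^7.5 v(u) du = -1127.765625.
M_6 ≈ -1125.75586.
Error ≈ -1127.765625 − (-1125.75586) ≈ -2.010.

-2.010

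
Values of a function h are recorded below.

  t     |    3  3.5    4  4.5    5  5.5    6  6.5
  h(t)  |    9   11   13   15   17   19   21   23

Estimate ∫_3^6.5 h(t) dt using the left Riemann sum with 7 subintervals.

52.5

Δt = 0.5.
Sum = 0.5·[9 + 11 + 13 + 15 + 17 + 19 + 21] = 52.5.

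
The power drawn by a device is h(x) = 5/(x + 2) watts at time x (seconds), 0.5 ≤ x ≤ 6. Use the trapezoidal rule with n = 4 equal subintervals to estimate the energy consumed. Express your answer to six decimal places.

5.926141

Δx = (6 − 0.5)/4 = 1.375.
h(0.5) = 2, h(1.875) = 40/31, h(3.25) = 20/21, h(4.625) = 40/53, h(6) = 0.625.
T_4 = (Δx/2)·[h(x_0) + 2h(x_1) + 2h(x_2) + 2h(x_3) + h(x_4)].
Sum ≈ 5.926141.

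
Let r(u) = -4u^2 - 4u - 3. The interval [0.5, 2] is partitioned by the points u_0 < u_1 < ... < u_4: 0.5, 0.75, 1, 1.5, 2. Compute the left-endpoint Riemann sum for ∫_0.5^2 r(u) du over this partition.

-18.0625

Subinterval widths: 0.25, 0.25, 0.5, 0.5.
Left endpoints: 0.5, 0.75, 1, 1.5.
r(0.5) = -6, r(0.75) = -8.25, r(1) = -11, r(1.5) = -18.
Sum = Σ Δu_i · r(u_i).
Sum = -18.0625.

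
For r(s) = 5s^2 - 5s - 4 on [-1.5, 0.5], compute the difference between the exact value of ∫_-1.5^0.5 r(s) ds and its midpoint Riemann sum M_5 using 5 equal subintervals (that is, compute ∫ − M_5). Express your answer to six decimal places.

Exact integral: ∫_-1.5^0.5 r(s) ds ≈ 2.83333333.
M_5 = 2.7.
Error ≈ 2.83333333 − 2.7 ≈ 0.133333.

0.133333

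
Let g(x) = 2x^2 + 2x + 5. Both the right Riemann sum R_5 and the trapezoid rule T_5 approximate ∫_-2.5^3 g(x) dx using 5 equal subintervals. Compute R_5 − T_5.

9.075

R_5 = 69.96.
T_5 = 60.885.
R_5 − T_5 = 9.075.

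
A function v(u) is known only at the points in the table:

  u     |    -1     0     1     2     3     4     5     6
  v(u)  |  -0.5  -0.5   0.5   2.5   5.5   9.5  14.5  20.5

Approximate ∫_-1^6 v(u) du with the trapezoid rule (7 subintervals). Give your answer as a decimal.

42

Δu = 1.
T_7 = (1/2)·[(-0.5) + 2·(-0.5) + 2·0.5 + 2·2.5 + 2·5.5 + 2·9.5 + 2·14.5 + 20.5] = 42.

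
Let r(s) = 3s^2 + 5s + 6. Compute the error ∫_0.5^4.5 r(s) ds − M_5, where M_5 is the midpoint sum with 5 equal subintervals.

0.64

Exact integral: ∫_0.5^4.5 r(s) ds = 165.
M_5 = 164.36.
Error = 165 − 164.36 = 0.64.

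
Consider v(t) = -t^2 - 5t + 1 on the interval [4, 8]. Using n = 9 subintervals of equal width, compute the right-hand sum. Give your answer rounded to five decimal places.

-280.57613

Δt = (8 − 4)/9 = 4/9.
Right endpoints: 40/9, 44/9, 16/3, 52/9, 56/9, 20/3, 64/9, 68/9, 8.
v(40/9) = -3319/81, v(44/9) = -3835/81, v(16/3) = -487/9, v(52/9) = -4963/81, v(56/9) = -5575/81, v(20/3) = -691/9, v(64/9) = -6895/81, v(68/9) = -7603/81, v(8) = -103.
Sum = Δt · [v(40/9) + v(44/9) + v(16/3) + ...].
Sum ≈ -280.57613.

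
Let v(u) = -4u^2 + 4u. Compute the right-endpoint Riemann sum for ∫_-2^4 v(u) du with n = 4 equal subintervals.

-99

Δu = (4 − (-2))/4 = 1.5.
Right endpoints: -0.5, 1, 2.5, 4.
v(-0.5) = -3, v(1) = 0, v(2.5) = -15, v(4) = -48.
Sum = Δu · [v(-0.5) + v(1) + v(2.5) + v(4)].
Sum = -99.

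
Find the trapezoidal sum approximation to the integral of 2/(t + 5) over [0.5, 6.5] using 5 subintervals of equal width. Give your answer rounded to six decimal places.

1.481282

Δt = (6.5 − 0.5)/5 = 1.2.
f(0.5) = 4/11, f(1.7) = 20/67, f(2.9) = 20/79, f(4.1) = 20/91, f(5.3) = 20/103, f(6.5) = 4/23.
T_5 = (Δt/2)·[f(t_0) + 2f(t_1) + ... + 2f(t_{4}) + f(t_5)].
Sum ≈ 1.481282.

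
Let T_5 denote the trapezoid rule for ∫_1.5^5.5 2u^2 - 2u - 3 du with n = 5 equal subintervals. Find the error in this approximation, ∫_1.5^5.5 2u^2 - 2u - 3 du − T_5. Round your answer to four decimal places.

Exact integral: ∫_1.5^5.5 f(u) du ≈ 68.666667.
T_5 = 69.52.
Error ≈ 68.666667 − 69.52 ≈ -0.8533.

-0.8533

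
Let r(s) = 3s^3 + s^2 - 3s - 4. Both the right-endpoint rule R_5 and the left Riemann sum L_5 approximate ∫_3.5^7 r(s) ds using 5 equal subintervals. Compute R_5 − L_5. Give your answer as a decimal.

R_5 = 2057.23.
L_5 = 1408.5925.
R_5 − L_5 = 648.6375.

648.6375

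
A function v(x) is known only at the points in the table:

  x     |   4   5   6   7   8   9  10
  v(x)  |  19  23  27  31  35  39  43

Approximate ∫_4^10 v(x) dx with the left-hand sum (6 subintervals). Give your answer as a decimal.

Δx = 1.
Sum = 1·[19 + 23 + 27 + 31 + 35 + 39] = 174.

174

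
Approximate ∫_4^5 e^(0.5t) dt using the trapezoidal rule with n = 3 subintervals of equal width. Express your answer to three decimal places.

Δt = (5 − 4)/3 = 1/3.
f(4) ≈ 7.389, f(13/3) ≈ 8.729, f(14/3) ≈ 10.312, f(5) ≈ 12.182.
T_3 = (Δt/2)·[f(t_0) + 2f(t_1) + 2f(t_2) + f(t_3)].
Sum ≈ 9.609.

9.609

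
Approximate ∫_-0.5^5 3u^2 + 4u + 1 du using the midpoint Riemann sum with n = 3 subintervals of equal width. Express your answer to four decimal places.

Δu = (5 − (-0.5))/3 = 11/6.
Midpoints: 5/12, 2.25, 49/12.
f(5/12) = 3.1875, f(2.25) = 25.1875, f(49/12) = 3233/48.
Sum = Δu · [f(5/12) + f(2.25) + f(49/12)].
Sum ≈ 175.5035.

175.5035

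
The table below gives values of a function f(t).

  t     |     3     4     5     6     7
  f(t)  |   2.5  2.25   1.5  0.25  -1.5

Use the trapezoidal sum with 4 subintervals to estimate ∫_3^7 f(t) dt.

4.5

Δt = 1.
T_4 = (1/2)·[2.5 + 2·2.25 + 2·1.5 + 2·0.25 + (-1.5)] = 4.5.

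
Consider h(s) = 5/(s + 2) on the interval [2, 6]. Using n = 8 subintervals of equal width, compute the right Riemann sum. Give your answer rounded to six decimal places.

Δs = (6 − 2)/8 = 0.5.
Right endpoints: 2.5, 3, 3.5, 4, 4.5, 5, 5.5, 6.
h(2.5) = 10/9, h(3) = 1, h(3.5) = 10/11, h(4) = 5/6, h(4.5) = 10/13, h(5) = 5/7, h(5.5) = 2/3, h(6) = 0.625.
Sum = Δs · [h(2.5) + h(3) + h(3.5) + ...].
Sum ≈ 3.314359.

3.314359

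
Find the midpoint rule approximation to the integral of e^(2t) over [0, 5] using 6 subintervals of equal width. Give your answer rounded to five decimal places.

9834.31971

Δt = (5 − 0)/6 = 5/6.
Midpoints: 5/12, 1.25, 25/12, 35/12, 3.75, 55/12.
f(5/12) ≈ 2.30098, f(1.25) ≈ 12.18249, f(25/12) ≈ 64.50009, f(35/12) ≈ 341.49510, f(3.75) ≈ 1808.04241, f(55/12) ≈ 9572.66257.
Sum = Δt · [f(5/12) + f(1.25) + f(25/12) + ...].
Sum ≈ 9834.31971.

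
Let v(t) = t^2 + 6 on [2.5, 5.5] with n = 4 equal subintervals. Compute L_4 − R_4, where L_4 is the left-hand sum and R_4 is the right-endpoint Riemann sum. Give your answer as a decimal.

L_4 = 59.53125.
R_4 = 77.53125.
L_4 − R_4 = -18.

-18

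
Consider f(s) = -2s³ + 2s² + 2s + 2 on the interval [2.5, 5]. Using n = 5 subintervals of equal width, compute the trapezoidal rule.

Δs = (5 − 2.5)/5 = 0.5.
f(2.5) = -11.75, f(3) = -28, f(3.5) = -52.25, f(4) = -86, f(4.5) = -130.75, f(5) = -188.
T_5 = (Δs/2)·[f(s_0) + 2f(s_1) + ... + 2f(s_{4}) + f(s_5)].
Sum = -198.4375.

-198.4375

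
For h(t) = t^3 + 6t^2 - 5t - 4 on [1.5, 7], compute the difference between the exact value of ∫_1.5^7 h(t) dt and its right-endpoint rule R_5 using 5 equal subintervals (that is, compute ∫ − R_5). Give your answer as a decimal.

-346.740625

Exact integral: ∫_1.5^7 h(t) dt = 1139.359375.
R_5 = 1486.1.
Error = 1139.359375 − 1486.1 = -346.740625.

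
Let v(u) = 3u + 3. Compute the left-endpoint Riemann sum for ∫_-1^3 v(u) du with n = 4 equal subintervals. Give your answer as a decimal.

18

Δu = (3 − (-1))/4 = 1.
Left endpoints: -1, 0, 1, 2.
v(-1) = 0, v(0) = 3, v(1) = 6, v(2) = 9.
Sum = Δu · [v(-1) + v(0) + v(1) + v(2)].
Sum = 18.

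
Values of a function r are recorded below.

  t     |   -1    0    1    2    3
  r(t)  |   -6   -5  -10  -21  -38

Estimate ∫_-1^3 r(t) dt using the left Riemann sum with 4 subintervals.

Δt = 1.
Sum = 1·[(-6) + (-5) + (-10) + (-21)] = -42.

-42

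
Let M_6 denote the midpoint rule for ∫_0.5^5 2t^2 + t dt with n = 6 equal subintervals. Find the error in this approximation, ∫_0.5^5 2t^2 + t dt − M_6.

Exact integral: ∫_0.5^5 f(t) dt = 95.625.
M_6 = 95.203125.
Error = 95.625 − 95.203125 = 0.421875.

0.421875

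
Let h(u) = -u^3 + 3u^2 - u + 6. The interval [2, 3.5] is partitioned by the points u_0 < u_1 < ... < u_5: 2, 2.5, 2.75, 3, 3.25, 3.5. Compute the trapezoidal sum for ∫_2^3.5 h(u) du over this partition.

6.09375

Subinterval widths: 0.5, 0.25, 0.25, 0.25, 0.25.
h(2) = 8, h(2.5) = 6.625, h(2.75) = 5.140625, h(3) = 3, h(3.25) = 0.109375, h(3.5) = -3.625.
On each subinterval the trapezoid contributes (Δu_i/2)·[h(u_{i-1}) + h(u_i)].
Sum = 6.09375.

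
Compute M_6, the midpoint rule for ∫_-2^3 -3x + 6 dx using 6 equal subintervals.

22.5

Δx = (3 − (-2))/6 = 5/6.
Midpoints: -19/12, -0.75, 1/12, 11/12, 1.75, 31/12.
f(-19/12) = 10.75, f(-0.75) = 8.25, f(1/12) = 5.75, f(11/12) = 3.25, f(1.75) = 0.75, f(31/12) = -1.75.
Sum = Δx · [f(-19/12) + f(-0.75) + f(1/12) + ...].
Sum = 22.5.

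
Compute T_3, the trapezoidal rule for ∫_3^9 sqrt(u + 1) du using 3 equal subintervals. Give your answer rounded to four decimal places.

15.7181

Δu = (9 − 3)/3 = 2.
f(3) ≈ 2.0000, f(5) ≈ 2.4495, f(7) ≈ 2.8284, f(9) ≈ 3.1623.
T_3 = (Δu/2)·[f(u_0) + 2f(u_1) + 2f(u_2) + f(u_3)].
Sum ≈ 15.7181.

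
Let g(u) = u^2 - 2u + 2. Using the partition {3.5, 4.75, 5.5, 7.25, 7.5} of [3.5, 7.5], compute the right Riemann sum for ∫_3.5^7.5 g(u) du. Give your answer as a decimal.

115.6875

Subinterval widths: 1.25, 0.75, 1.75, 0.25.
Right endpoints: 4.75, 5.5, 7.25, 7.5.
g(4.75) = 15.0625, g(5.5) = 21.25, g(7.25) = 40.0625, g(7.5) = 43.25.
Sum = Σ Δu_i · g(u_i).
Sum = 115.6875.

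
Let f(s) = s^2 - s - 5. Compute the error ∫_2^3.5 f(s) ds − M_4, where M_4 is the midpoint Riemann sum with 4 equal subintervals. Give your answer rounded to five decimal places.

0.01758

Exact integral: ∫_2^3.5 f(s) ds = 0.
M_4 ≈ -0.0175781.
Error ≈ 0 − (-0.0175781) ≈ 0.01758.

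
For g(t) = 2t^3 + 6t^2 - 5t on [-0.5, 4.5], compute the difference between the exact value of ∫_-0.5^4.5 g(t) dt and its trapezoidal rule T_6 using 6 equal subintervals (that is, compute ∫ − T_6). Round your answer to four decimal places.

-10.4167

Exact integral: ∫_-0.5^4.5 g(t) dt = 337.5.
T_6 ≈ 347.916667.
Error ≈ 337.5 − 347.916667 ≈ -10.4167.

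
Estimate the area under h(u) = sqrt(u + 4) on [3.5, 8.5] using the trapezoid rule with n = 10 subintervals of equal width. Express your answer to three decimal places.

15.769

Δu = (8.5 − 3.5)/10 = 0.5.
h(3.5) ≈ 2.739, h(4) ≈ 2.828, h(4.5) ≈ 2.915, h(5) ≈ 3.000, h(5.5) ≈ 3.082, h(6) ≈ 3.162, h(6.5) ≈ 3.240, h(7) ≈ 3.317, h(7.5) ≈ 3.391, h(8) ≈ 3.464, h(8.5) ≈ 3.536.
T_10 = (Δu/2)·[h(u_0) + 2h(u_1) + ... + 2h(u_{9}) + h(u_10)].
Sum ≈ 15.769.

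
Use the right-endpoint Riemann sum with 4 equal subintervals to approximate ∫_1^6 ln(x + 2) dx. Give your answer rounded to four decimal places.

8.9258

Δx = (6 − 1)/4 = 1.25.
Right endpoints: 2.25, 3.5, 4.75, 6.
f(2.25) ≈ 1.4469, f(3.5) ≈ 1.7047, f(4.75) ≈ 1.9095, f(6) ≈ 2.0794.
Sum = Δx · [f(2.25) + f(3.5) + f(4.75) + f(6)].
Sum ≈ 8.9258.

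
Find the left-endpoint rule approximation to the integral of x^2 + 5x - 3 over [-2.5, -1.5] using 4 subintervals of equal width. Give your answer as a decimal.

Δx = (-1.5 − (-2.5))/4 = 0.25.
Left endpoints: -2.5, -2.25, -2, -1.75.
f(-2.5) = -9.25, f(-2.25) = -9.1875, f(-2) = -9, f(-1.75) = -8.6875.
Sum = Δx · [f(-2.5) + f(-2.25) + f(-2) + f(-1.75)].
Sum = -9.03125.

-9.03125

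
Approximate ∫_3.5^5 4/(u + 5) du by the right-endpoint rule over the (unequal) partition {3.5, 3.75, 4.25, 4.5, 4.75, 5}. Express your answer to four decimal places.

0.6383

Subinterval widths: 0.25, 0.5, 0.25, 0.25, 0.25.
Right endpoints: 3.75, 4.25, 4.5, 4.75, 5.
f(3.75) = 16/35, f(4.25) = 16/37, f(4.5) = 8/19, f(4.75) = 16/39, f(5) = 0.4.
Sum = Σ Δu_i · f(u_i).
Sum ≈ 0.6383.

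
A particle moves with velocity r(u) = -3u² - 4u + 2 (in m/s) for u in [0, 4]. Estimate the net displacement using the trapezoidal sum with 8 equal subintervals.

Δu = (4 − 0)/8 = 0.5.
r(0) = 2, r(0.5) = -0.75, r(1) = -5, r(1.5) = -10.75, r(2) = -18, r(2.5) = -26.75, r(3) = -37, r(3.5) = -48.75, r(4) = -62.
T_8 = (Δu/2)·[r(u_0) + 2r(u_1) + ... + 2r(u_{7}) + r(u_8)].
Sum = -88.5.

-88.5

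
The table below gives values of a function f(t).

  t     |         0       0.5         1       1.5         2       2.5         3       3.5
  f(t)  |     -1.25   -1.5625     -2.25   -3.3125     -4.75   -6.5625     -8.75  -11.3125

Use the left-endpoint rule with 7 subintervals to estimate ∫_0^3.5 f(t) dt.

-14.21875

Δt = 0.5.
Sum = 0.5·[(-1.25) + (-1.5625) + (-2.25) + (-3.3125) + (-4.75) + (-6.5625) + (-8.75)] = -14.21875.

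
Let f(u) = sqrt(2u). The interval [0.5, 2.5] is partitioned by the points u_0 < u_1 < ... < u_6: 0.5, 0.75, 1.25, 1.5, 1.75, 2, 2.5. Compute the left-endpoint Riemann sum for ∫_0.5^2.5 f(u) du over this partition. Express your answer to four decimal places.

3.1584

Subinterval widths: 0.25, 0.5, 0.25, 0.25, 0.25, 0.5.
Left endpoints: 0.5, 0.75, 1.25, 1.5, 1.75, 2.
f(0.5) ≈ 1.0000, f(0.75) ≈ 1.2247, f(1.25) ≈ 1.5811, f(1.5) ≈ 1.7321, f(1.75) ≈ 1.8708, f(2) ≈ 2.0000.
Sum = Σ Δu_i · f(u_i).
Sum ≈ 3.1584.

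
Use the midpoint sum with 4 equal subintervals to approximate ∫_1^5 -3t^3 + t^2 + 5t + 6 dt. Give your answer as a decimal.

Δt = (5 − 1)/4 = 1.
Midpoints: 1.5, 2.5, 3.5, 4.5.
f(1.5) = 5.625, f(2.5) = -22.125, f(3.5) = -92.875, f(4.5) = -224.625.
Sum = Δt · [f(1.5) + f(2.5) + f(3.5) + f(4.5)].
Sum = -334.

-334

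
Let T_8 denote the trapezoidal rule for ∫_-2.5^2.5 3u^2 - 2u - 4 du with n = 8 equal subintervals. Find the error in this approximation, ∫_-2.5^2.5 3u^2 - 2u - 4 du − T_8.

Exact integral: ∫_-2.5^2.5 f(u) du = 11.25.
T_8 = 12.2265625.
Error = 11.25 − 12.2265625 = -0.9765625.

-0.9765625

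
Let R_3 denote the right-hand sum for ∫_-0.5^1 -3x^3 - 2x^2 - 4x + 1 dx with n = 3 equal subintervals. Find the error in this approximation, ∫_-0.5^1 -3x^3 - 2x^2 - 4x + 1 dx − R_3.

Exact integral: ∫_-0.5^1 f(x) dx = -1.453125.
R_3 = -4.4375.
Error = -1.453125 − (-4.4375) = 2.984375.

2.984375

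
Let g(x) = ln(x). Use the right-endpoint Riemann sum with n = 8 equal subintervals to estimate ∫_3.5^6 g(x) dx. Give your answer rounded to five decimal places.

Δx = (6 − 3.5)/8 = 0.3125.
Right endpoints: 3.8125, 4.125, 4.4375, 4.75, 5.0625, 5.375, 5.6875, 6.
g(3.8125) ≈ 1.33829, g(4.125) ≈ 1.41707, g(4.4375) ≈ 1.49009, g(4.75) ≈ 1.55814, g(5.0625) ≈ 1.62186, g(5.375) ≈ 1.68176, g(5.6875) ≈ 1.73827, g(6) ≈ 1.79176.
Sum = Δx · [g(3.8125) + g(4.125) + g(4.4375) + ...].
Sum ≈ 3.94914.

3.94914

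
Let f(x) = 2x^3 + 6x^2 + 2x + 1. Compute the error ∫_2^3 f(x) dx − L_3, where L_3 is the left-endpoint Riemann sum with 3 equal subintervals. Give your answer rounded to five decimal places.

Exact integral: ∫_2^3 f(x) dx = 76.5.
L_3 ≈ 65.2222222.
Error ≈ 76.5 − 65.2222222 ≈ 11.27778.

11.27778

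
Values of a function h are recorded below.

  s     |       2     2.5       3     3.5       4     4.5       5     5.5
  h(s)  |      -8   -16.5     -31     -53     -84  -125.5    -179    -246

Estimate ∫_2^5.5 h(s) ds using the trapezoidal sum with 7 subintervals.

Δs = 0.5.
T_7 = (0.5/2)·[(-8) + 2·(-16.5) + 2·(-31) + 2·(-53) + 2·(-84) + 2·(-125.5) + 2·(-179) + (-246)] = -308.

-308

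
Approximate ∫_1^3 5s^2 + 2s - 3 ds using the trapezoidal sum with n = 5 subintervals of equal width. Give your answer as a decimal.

Δs = (3 − 1)/5 = 0.4.
f(1) = 4, f(1.4) = 9.6, f(1.8) = 16.8, f(2.2) = 25.6, f(2.6) = 36, f(3) = 48.
T_5 = (Δs/2)·[f(s_0) + 2f(s_1) + ... + 2f(s_{4}) + f(s_5)].
Sum = 45.6.

45.6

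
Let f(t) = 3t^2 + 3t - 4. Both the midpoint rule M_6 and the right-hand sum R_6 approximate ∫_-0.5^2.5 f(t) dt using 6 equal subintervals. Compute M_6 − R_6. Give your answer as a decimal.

-7.3125

M_6 = 12.5625.
R_6 = 19.875.
M_6 − R_6 = -7.3125.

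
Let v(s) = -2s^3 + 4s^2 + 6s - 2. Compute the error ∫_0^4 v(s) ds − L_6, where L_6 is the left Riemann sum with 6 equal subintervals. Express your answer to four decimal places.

-10.9630

Exact integral: ∫_0^4 v(s) ds ≈ -2.666667.
L_6 ≈ 8.296296.
Error ≈ -2.666667 − 8.296296 ≈ -10.9630.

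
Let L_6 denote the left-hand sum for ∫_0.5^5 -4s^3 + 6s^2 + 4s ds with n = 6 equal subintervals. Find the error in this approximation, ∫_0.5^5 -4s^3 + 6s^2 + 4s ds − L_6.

Exact integral: ∫_0.5^5 f(s) ds = -325.6875.
L_6 = -212.203125.
Error = -325.6875 − (-212.203125) = -113.484375.

-113.484375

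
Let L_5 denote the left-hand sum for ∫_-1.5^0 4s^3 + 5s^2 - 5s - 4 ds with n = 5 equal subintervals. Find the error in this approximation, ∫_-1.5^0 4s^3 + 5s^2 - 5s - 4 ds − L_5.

Exact integral: ∫_-1.5^0 f(s) ds = 0.1875.
L_5 = 0.885.
Error = 0.1875 − 0.885 = -0.6975.

-0.6975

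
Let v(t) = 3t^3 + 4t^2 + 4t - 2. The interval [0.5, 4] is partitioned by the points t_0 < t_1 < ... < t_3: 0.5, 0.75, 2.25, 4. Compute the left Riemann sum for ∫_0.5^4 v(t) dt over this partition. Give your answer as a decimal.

Subinterval widths: 0.25, 1.5, 1.75.
Left endpoints: 0.5, 0.75, 2.25.
v(0.5) = 1.375, v(0.75) = 4.515625, v(2.25) = 61.421875.
Sum = Σ Δt_i · v(t_i).
Sum = 114.60546875.

114.60546875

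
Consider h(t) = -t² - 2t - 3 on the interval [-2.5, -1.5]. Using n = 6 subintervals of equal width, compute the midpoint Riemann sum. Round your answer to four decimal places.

Δt = (-1.5 − (-2.5))/6 = 1/6.
Midpoints: -29/12, -2.25, -25/12, -23/12, -1.75, -19/12.
h(-29/12) = -577/144, h(-2.25) = -3.5625, h(-25/12) = -457/144, h(-23/12) = -409/144, h(-1.75) = -2.5625, h(-19/12) = -337/144.
Sum = Δt · [h(-29/12) + h(-2.25) + h(-25/12) + ...].
Sum ≈ -3.0810.

-3.0810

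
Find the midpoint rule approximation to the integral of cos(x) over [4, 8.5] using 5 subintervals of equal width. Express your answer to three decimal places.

Δx = (8.5 − 4)/5 = 0.9.
Midpoints: 4.45, 5.35, 6.25, 7.15, 8.05.
f(4.45) ≈ -0.259, f(5.35) ≈ 0.595, f(6.25) ≈ 0.999, f(7.15) ≈ 0.647, f(8.05) ≈ -0.195.
Sum = Δx · [f(4.45) + f(5.35) + f(6.25) + f(7.15) + f(8.05)].
Sum ≈ 1.609.

1.609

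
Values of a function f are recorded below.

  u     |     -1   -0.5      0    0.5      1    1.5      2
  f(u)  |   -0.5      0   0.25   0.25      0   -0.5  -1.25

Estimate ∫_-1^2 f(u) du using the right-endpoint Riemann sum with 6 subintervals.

-0.625

Δu = 0.5.
Sum = 0.5·[0 + 0.25 + 0.25 + 0 + (-0.5) + (-1.25)] = -0.625.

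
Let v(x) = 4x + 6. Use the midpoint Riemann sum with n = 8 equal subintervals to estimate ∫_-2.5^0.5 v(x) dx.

6

Δx = (0.5 − (-2.5))/8 = 0.375.
Midpoints: -2.3125, -1.9375, -1.5625, -1.1875, -0.8125, -0.4375, -0.0625, 0.3125.
v(-2.3125) = -3.25, v(-1.9375) = -1.75, v(-1.5625) = -0.25, v(-1.1875) = 1.25, v(-0.8125) = 2.75, v(-0.4375) = 4.25, v(-0.0625) = 5.75, v(0.3125) = 7.25.
Sum = Δx · [v(-2.3125) + v(-1.9375) + v(-1.5625) + ...].
Sum = 6.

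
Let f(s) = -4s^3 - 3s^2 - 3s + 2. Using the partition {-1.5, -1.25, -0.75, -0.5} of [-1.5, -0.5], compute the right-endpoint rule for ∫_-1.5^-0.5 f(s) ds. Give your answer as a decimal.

5.15625

Subinterval widths: 0.25, 0.5, 0.25.
Right endpoints: -1.25, -0.75, -0.5.
f(-1.25) = 8.875, f(-0.75) = 4.25, f(-0.5) = 3.25.
Sum = Σ Δs_i · f(s_i).
Sum = 5.15625.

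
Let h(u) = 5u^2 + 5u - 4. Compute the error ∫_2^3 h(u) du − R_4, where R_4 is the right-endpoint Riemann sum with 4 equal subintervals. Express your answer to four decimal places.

-3.8021

Exact integral: ∫_2^3 h(u) du ≈ 40.166667.
R_4 = 43.96875.
Error ≈ 40.166667 − 43.96875 ≈ -3.8021.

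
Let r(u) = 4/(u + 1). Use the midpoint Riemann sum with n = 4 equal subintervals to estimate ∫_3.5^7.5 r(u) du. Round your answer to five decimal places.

Δu = (7.5 − 3.5)/4 = 1.
Midpoints: 4, 5, 6, 7.
r(4) = 0.8, r(5) = 2/3, r(6) = 4/7, r(7) = 0.5.
Sum = Δu · [r(4) + r(5) + r(6) + r(7)].
Sum ≈ 2.53810.

2.53810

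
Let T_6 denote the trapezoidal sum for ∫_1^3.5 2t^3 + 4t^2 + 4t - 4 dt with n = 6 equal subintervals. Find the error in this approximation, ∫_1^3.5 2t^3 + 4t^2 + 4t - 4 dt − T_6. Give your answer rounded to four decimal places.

Exact integral: ∫_1^3.5 f(t) dt ≈ 142.864583.
T_6 ≈ 144.130498.
Error ≈ 142.864583 − 144.130498 ≈ -1.2659.

-1.2659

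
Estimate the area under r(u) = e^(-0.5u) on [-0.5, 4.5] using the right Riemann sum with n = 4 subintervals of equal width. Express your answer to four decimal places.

1.6968

Δu = (4.5 − (-0.5))/4 = 1.25.
Right endpoints: 0.75, 2, 3.25, 4.5.
r(0.75) ≈ 0.6873, r(2) ≈ 0.3679, r(3.25) ≈ 0.1969, r(4.5) ≈ 0.1054.
Sum = Δu · [r(0.75) + r(2) + r(3.25) + r(4.5)].
Sum ≈ 1.6968.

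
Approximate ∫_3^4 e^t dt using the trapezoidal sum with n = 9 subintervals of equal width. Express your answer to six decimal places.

Δt = (4 − 3)/9 = 1/9.
f(3) ≈ 20.085537, f(28/9) ≈ 22.445971, f(29/9) ≈ 25.083800, f(10/3) ≈ 28.031625, f(31/9) ≈ 31.325875, f(32/9) ≈ 35.007263, f(11/3) ≈ 39.121284, f(34/9) ≈ 43.718781, f(35/9) ≈ 48.856571, f(4) ≈ 54.598150.
T_9 = (Δt/2)·[f(t_0) + 2f(t_1) + ... + 2f(t_{8}) + f(t_9)].
Sum ≈ 34.548113.

34.548113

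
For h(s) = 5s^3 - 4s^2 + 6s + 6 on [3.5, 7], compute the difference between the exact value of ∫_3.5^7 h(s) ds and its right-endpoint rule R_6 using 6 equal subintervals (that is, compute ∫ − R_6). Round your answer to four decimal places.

-415.7698

Exact integral: ∫_3.5^7 h(s) ds ≈ 2544.755208.
R_6 ≈ 2960.525029.
Error ≈ 2544.755208 − 2960.525029 ≈ -415.7698.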